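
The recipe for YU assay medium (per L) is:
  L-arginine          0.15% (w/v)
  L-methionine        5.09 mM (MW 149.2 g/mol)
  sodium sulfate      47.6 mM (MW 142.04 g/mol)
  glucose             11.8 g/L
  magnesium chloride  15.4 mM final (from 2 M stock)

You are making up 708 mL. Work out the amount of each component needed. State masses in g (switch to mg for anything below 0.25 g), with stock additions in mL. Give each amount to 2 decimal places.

Scale factor relative to 1 L: 0.708.
L-arginine: 0.15 g per 100 mL × 708 mL ÷ 100 = 1.06 g
L-methionine: 5.09 mmol/L × 149.2 g/mol × 0.708 L ÷ 1000 = 0.54 g
sodium sulfate: 47.6 mmol/L × 142.04 g/mol × 0.708 L ÷ 1000 = 4.79 g
glucose: 11.8 g/L × 0.708 L = 8.35 g
magnesium chloride: V = C2·V2/C1 = 15.4 mM × 708 mL ÷ 2000 mM = 5.45 mL

L-arginine 1.06 g; L-methionine 0.54 g; sodium sulfate 4.79 g; glucose 8.35 g; magnesium chloride 5.45 mL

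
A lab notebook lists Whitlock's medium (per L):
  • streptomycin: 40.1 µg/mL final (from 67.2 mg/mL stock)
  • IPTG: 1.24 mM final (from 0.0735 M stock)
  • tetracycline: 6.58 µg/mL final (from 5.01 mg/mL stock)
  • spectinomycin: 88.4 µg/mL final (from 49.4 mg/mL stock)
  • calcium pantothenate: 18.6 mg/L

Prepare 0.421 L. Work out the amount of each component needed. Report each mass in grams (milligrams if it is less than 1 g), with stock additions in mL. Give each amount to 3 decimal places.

Working volume: 0.421 L.
streptomycin: dilute stock: 40.1 µg/mL × 421 mL ÷ 67200 µg/mL = 0.251 mL
IPTG: dilute stock: 1.24 mM × 421 mL ÷ 73.5 mM = 7.103 mL
tetracycline: dilute stock: 6.58 µg/mL × 421 mL ÷ 5010 µg/mL = 0.553 mL
spectinomycin: C1V1 = C2V2 → 88.4 µg/mL × 421 mL ÷ 49400 µg/mL = 0.753 mL
calcium pantothenate: 18.6 mg/L × 0.421 L = 7.831 mg

streptomycin 0.251 mL; IPTG 7.103 mL; tetracycline 0.553 mL; spectinomycin 0.753 mL; calcium pantothenate 7.831 mg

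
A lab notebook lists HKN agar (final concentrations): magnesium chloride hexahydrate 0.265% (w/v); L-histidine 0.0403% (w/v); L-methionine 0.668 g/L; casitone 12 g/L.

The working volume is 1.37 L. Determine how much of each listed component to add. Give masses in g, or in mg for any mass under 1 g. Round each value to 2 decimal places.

magnesium chloride hexahydrate 3.63 g; L-histidine 552.11 mg; L-methionine 915.16 mg; casitone 16.44 g

Working volume: 1.37 L.
magnesium chloride hexahydrate: 0.265 g per 100 mL × 1370 mL ÷ 100 = 3.63 g
L-histidine: 0.0403 g per 100 mL × 1370 mL ÷ 100 = 0.55211 g = 552.11 mg
L-methionine: 0.668 g/L × 1.37 L = 0.91516 g = 915.16 mg
casitone: 12 g/L × 1.37 L = 16.44 g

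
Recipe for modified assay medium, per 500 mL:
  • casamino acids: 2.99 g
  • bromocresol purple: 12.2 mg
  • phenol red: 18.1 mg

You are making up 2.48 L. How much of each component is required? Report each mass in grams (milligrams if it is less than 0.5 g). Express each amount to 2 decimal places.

Ratio of target to recipe volume: 2480 / 500 = 4.96.
casamino acids: 2.99 g × (2480 mL / 500 mL) = 14.83 g
bromocresol purple: 12.2 mg × (2480 mL / 500 mL) = 60.51 mg
phenol red: 18.1 mg × (2480 mL / 500 mL) = 89.78 mg

casamino acids 14.83 g; bromocresol purple 60.51 mg; phenol red 89.78 mg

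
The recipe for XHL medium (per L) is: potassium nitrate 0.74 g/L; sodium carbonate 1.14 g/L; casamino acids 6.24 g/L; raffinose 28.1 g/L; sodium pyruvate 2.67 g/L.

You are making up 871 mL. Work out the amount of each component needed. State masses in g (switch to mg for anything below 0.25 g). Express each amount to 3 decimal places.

potassium nitrate 0.645 g; sodium carbonate 0.993 g; casamino acids 5.435 g; raffinose 24.475 g; sodium pyruvate 2.326 g

Target volume = 871 mL = 0.871 L.
potassium nitrate: 0.74 g/L × 0.871 L = 0.645 g
sodium carbonate: 1.14 g/L × 0.871 L = 0.993 g
casamino acids: 6.24 g/L × 0.871 L = 5.435 g
raffinose: 28.1 g/L × 0.871 L = 24.475 g
sodium pyruvate: 2.67 g/L × 0.871 L = 2.326 g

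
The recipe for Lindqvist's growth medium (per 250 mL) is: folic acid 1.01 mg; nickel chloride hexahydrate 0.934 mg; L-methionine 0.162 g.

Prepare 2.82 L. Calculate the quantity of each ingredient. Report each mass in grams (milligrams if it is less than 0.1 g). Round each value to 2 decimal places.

folic acid 11.39 mg; nickel chloride hexahydrate 10.54 mg; L-methionine 1.83 g

Scale factor = 2820 mL / 250 mL = 11.28.
folic acid: 1.01 mg × (2820 mL / 250 mL) = 11.39 mg
nickel chloride hexahydrate: 0.934 mg × (2820 mL / 250 mL) = 10.54 mg
L-methionine: 0.162 g × (2820 mL / 250 mL) = 1.83 g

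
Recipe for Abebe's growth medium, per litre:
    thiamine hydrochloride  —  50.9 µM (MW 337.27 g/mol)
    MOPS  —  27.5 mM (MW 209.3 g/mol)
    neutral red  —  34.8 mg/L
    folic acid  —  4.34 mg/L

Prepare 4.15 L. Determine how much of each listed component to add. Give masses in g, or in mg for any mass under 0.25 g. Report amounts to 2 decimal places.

thiamine hydrochloride 71.24 mg; MOPS 23.89 g; neutral red 144.42 mg; folic acid 18.01 mg

Scale factor relative to 1 L: 4.15.
thiamine hydrochloride: 50.9 µmol/L × 337.27 g/mol × 4.15 L ÷ 1000 = 71.24 mg
MOPS: 27.5 mmol/L × 209.3 g/mol × 4.15 L ÷ 1000 = 23.89 g
neutral red: 34.8 mg/L × 4.15 L = 144.42 mg
folic acid: 4.34 mg/L × 4.15 L = 18.01 mg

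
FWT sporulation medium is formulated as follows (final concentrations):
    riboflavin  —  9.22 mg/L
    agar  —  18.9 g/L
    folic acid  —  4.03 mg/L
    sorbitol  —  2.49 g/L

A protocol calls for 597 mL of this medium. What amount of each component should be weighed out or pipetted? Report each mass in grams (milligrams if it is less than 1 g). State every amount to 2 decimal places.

riboflavin 5.50 mg; agar 11.28 g; folic acid 2.41 mg; sorbitol 1.49 g

Working volume: 597 mL = 0.597 L.
riboflavin: 9.22 mg/L × 0.597 L = 5.50 mg
agar: 18.9 g/L × 0.597 L = 11.28 g
folic acid: 4.03 mg/L × 0.597 L = 2.41 mg
sorbitol: 2.49 g/L × 0.597 L = 1.49 g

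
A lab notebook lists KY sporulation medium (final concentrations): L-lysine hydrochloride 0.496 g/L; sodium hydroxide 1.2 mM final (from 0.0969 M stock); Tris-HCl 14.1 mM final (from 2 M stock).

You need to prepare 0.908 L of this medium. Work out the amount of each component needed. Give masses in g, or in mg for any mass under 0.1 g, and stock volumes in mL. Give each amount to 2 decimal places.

Working volume: 0.908 L.
L-lysine hydrochloride: 0.496 g/L × 0.908 L = 0.45 g
sodium hydroxide: C1V1 = C2V2 → 1.2 mM × 908 mL ÷ 96.9 mM = 11.24 mL
Tris-HCl: dilute stock: 14.1 mM × 908 mL ÷ 2000 mM = 6.40 mL

L-lysine hydrochloride 0.45 g; sodium hydroxide 11.24 mL; Tris-HCl 6.40 mL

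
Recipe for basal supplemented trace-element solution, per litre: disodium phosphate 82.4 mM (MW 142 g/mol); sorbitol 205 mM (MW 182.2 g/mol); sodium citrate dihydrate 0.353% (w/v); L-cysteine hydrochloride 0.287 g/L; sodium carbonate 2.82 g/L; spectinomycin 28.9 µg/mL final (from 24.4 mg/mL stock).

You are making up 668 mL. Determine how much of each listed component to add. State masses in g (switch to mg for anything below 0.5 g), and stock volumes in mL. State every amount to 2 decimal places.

Scale factor relative to 1 L: 0.668.
disodium phosphate: 82.4 mmol/L × 142 g/mol × 0.668 L ÷ 1000 = 7.82 g
sorbitol: 205 mmol/L × 182.2 g/mol × 0.668 L ÷ 1000 = 24.95 g
sodium citrate dihydrate: 0.353% w/v = 3.53 g/L → 3.53 × 0.668 L = 2.36 g
L-cysteine hydrochloride: 0.287 g/L × 0.668 L = 0.191716 g = 191.72 mg
sodium carbonate: 2.82 g/L × 0.668 L = 1.88 g
spectinomycin: V = C2·V2/C1 = 28.9 µg/mL × 668 mL ÷ 24400 µg/mL = 0.79 mL

disodium phosphate 7.82 g; sorbitol 24.95 g; sodium citrate dihydrate 2.36 g; L-cysteine hydrochloride 191.72 mg; sodium carbonate 1.88 g; spectinomycin 0.79 mL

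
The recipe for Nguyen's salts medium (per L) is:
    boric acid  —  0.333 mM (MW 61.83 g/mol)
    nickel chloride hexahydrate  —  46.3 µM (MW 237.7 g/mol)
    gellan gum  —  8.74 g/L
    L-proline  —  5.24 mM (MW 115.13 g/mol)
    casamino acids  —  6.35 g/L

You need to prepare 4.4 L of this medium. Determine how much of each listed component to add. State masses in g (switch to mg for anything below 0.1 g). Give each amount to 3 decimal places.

Working volume: 4.4 L.
boric acid: 0.333 mmol/L × 61.83 mg/mmol × 4.4 L = 90.593 mg
nickel chloride hexahydrate: 46.3 µmol/L × 237.7 g/mol × 4.4 L ÷ 1000 = 48.424 mg
gellan gum: 8.74 g/L × 4.4 L = 38.456 g
L-proline: 5.24 mmol/L × 115.13 g/mol × 4.4 L ÷ 1000 = 2.654 g
casamino acids: 6.35 g/L × 4.4 L = 27.940 g

boric acid 90.593 mg; nickel chloride hexahydrate 48.424 mg; gellan gum 38.456 g; L-proline 2.654 g; casamino acids 27.940 g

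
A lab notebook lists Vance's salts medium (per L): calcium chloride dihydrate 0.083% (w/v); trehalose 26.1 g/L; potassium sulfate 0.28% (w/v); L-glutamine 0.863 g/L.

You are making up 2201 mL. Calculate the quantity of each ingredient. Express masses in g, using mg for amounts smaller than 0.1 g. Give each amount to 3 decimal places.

Working volume: 2201 mL = 2.201 L.
calcium chloride dihydrate: 0.083 g per 100 mL × 2201 mL ÷ 100 = 1.827 g
trehalose: 26.1 g/L × 2.201 L = 57.446 g
potassium sulfate: 0.28 g per 100 mL × 2201 mL ÷ 100 = 6.163 g
L-glutamine: 0.863 g/L × 2.201 L = 1.899 g

calcium chloride dihydrate 1.827 g; trehalose 57.446 g; potassium sulfate 6.163 g; L-glutamine 1.899 g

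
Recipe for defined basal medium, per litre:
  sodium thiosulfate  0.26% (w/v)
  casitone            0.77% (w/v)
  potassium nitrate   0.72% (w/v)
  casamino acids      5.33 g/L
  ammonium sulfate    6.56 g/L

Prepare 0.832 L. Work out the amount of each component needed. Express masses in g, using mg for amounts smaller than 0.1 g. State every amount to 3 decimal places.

sodium thiosulfate 2.163 g; casitone 6.406 g; potassium nitrate 5.990 g; casamino acids 4.435 g; ammonium sulfate 5.458 g

Scale factor relative to 1 L: 0.832.
sodium thiosulfate: 0.26% w/v = 2.6 g/L → 2.6 × 0.832 L = 2.163 g
casitone: 0.77 g per 100 mL × 832 mL ÷ 100 = 6.406 g
potassium nitrate: 0.72% w/v = 7.2 g/L → 7.2 × 0.832 L = 5.990 g
casamino acids: 5.33 g/L × 0.832 L = 4.435 g
ammonium sulfate: 6.56 g/L × 0.832 L = 5.458 g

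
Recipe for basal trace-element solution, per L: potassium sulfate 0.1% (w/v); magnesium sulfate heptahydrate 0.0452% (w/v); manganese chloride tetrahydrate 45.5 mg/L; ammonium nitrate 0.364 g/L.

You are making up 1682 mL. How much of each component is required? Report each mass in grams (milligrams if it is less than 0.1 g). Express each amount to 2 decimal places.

potassium sulfate 1.68 g; magnesium sulfate heptahydrate 0.76 g; manganese chloride tetrahydrate 76.53 mg; ammonium nitrate 0.61 g

Working volume: 1682 mL = 1.682 L.
potassium sulfate: 0.1% w/v = 1 g/L → 1 × 1.682 L = 1.68 g
magnesium sulfate heptahydrate: 0.0452 g per 100 mL × 1682 mL ÷ 100 = 0.76 g
manganese chloride tetrahydrate: 45.5 mg/L × 1.682 L = 76.53 mg
ammonium nitrate: 0.364 g/L × 1.682 L = 0.61 g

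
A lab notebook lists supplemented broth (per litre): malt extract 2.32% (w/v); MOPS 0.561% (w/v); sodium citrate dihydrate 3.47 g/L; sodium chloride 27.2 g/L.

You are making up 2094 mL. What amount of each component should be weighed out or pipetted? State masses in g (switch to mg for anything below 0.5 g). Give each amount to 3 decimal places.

malt extract 48.581 g; MOPS 11.747 g; sodium citrate dihydrate 7.266 g; sodium chloride 56.957 g

Target volume = 2094 mL = 2.094 L.
malt extract: 2.32% w/v = 23.2 g/L → 23.2 × 2.094 L = 48.581 g
MOPS: 0.561 g per 100 mL × 2094 mL ÷ 100 = 11.747 g
sodium citrate dihydrate: 3.47 g/L × 2.094 L = 7.266 g
sodium chloride: 27.2 g/L × 2.094 L = 56.957 g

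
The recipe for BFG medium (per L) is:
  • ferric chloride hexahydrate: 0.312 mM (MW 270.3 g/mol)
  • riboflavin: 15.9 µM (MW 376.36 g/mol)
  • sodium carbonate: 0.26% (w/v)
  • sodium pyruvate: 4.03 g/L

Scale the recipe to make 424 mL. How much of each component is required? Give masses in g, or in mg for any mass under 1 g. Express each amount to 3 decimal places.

Target volume = 424 mL = 0.424 L.
ferric chloride hexahydrate: 0.312 mmol/L × 270.3 mg/mmol × 0.424 L = 35.757 mg
riboflavin: 15.9 µmol/L × 376.36 g/mol × 0.424 L ÷ 1000 = 2.537 mg
sodium carbonate: 0.26 g per 100 mL × 424 mL ÷ 100 = 1.102 g
sodium pyruvate: 4.03 g/L × 0.424 L = 1.709 g

ferric chloride hexahydrate 35.757 mg; riboflavin 2.537 mg; sodium carbonate 1.102 g; sodium pyruvate 1.709 g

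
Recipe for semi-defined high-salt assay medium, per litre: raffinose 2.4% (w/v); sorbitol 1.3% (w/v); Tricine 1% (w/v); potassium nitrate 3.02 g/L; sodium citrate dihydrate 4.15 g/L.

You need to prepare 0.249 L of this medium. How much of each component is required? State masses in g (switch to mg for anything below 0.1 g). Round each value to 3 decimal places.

raffinose 5.976 g; sorbitol 3.237 g; Tricine 2.490 g; potassium nitrate 0.752 g; sodium citrate dihydrate 1.033 g

Scale factor relative to 1 L: 0.249.
raffinose: 2.4% w/v = 24 g/L → 24 × 0.249 L = 5.976 g
sorbitol: 1.3 g per 100 mL × 249 mL ÷ 100 = 3.237 g
Tricine: 1 g per 100 mL × 249 mL ÷ 100 = 2.490 g
potassium nitrate: 3.02 g/L × 0.249 L = 0.752 g
sodium citrate dihydrate: 4.15 g/L × 0.249 L = 1.033 g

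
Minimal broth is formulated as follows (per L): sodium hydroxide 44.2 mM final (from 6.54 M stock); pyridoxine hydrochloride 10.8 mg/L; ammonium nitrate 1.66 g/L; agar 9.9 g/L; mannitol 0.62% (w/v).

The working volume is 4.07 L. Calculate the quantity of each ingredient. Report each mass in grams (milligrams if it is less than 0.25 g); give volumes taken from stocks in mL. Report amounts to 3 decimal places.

Working volume: 4.07 L.
sodium hydroxide: C1V1 = C2V2 → 44.2 mM × 4070 mL ÷ 6540 mM = 27.507 mL
pyridoxine hydrochloride: 10.8 mg/L × 4.07 L = 43.956 mg
ammonium nitrate: 1.66 g/L × 4.07 L = 6.756 g
agar: 9.9 g/L × 4.07 L = 40.293 g
mannitol: 0.62 g per 100 mL × 4070 mL ÷ 100 = 25.234 g

sodium hydroxide 27.507 mL; pyridoxine hydrochloride 43.956 mg; ammonium nitrate 6.756 g; agar 40.293 g; mannitol 25.234 g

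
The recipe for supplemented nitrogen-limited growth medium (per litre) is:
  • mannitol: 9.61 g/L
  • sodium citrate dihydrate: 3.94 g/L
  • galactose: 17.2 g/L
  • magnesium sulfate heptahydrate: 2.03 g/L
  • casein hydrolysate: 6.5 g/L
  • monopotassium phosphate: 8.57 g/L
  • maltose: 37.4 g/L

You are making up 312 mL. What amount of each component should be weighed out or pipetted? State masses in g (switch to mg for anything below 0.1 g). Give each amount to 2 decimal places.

mannitol 3.00 g; sodium citrate dihydrate 1.23 g; galactose 5.37 g; magnesium sulfate heptahydrate 0.63 g; casein hydrolysate 2.03 g; monopotassium phosphate 2.67 g; maltose 11.67 g

Working volume: 312 mL = 0.312 L.
mannitol: 9.61 g/L × 0.312 L = 3.00 g
sodium citrate dihydrate: 3.94 g/L × 0.312 L = 1.23 g
galactose: 17.2 g/L × 0.312 L = 5.37 g
magnesium sulfate heptahydrate: 2.03 g/L × 0.312 L = 0.63 g
casein hydrolysate: 6.5 g/L × 0.312 L = 2.03 g
monopotassium phosphate: 8.57 g/L × 0.312 L = 2.67 g
maltose: 37.4 g/L × 0.312 L = 11.67 g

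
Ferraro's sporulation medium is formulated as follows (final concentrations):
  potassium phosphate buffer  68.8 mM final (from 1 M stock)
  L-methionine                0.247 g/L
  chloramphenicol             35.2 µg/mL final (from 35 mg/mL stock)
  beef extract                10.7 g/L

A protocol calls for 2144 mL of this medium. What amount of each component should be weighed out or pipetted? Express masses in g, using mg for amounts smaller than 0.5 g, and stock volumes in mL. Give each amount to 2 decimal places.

Target volume = 2144 mL = 2.144 L.
potassium phosphate buffer: C1V1 = C2V2 → 68.8 mM × 2144 mL ÷ 1000 mM = 147.51 mL
L-methionine: 0.247 g/L × 2.144 L = 0.53 g
chloramphenicol: C1V1 = C2V2 → 35.2 µg/mL × 2144 mL ÷ 35000 µg/mL = 2.16 mL
beef extract: 10.7 g/L × 2.144 L = 22.94 g

potassium phosphate buffer 147.51 mL; L-methionine 0.53 g; chloramphenicol 2.16 mL; beef extract 22.94 g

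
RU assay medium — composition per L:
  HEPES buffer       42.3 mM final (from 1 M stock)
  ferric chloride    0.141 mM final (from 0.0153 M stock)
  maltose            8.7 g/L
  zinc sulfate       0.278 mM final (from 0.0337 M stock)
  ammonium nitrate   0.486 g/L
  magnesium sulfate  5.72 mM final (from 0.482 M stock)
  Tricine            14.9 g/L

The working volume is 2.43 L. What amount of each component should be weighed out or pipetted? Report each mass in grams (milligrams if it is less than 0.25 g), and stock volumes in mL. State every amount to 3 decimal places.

HEPES buffer 102.789 mL; ferric chloride 22.394 mL; maltose 21.141 g; zinc sulfate 20.046 mL; ammonium nitrate 1.181 g; magnesium sulfate 28.837 mL; Tricine 36.207 g

Scale factor relative to 1 L: 2.43.
HEPES buffer: dilute stock: 42.3 mM × 2430 mL ÷ 1000 mM = 102.789 mL
ferric chloride: V = C2·V2/C1 = 0.141 mM × 2430 mL ÷ 15.3 mM = 22.394 mL
maltose: 8.7 g/L × 2.43 L = 21.141 g
zinc sulfate: V = C2·V2/C1 = 0.278 mM × 2430 mL ÷ 33.7 mM = 20.046 mL
ammonium nitrate: 0.486 g/L × 2.43 L = 1.181 g
magnesium sulfate: dilute stock: 5.72 mM × 2430 mL ÷ 482 mM = 28.837 mL
Tricine: 14.9 g/L × 2.43 L = 36.207 g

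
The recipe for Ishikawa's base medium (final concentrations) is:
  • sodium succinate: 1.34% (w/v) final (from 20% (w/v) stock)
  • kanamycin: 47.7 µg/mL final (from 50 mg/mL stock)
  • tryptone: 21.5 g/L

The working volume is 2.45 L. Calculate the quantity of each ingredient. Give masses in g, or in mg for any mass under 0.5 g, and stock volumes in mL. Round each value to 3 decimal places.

Scale factor relative to 1 L: 2.45.
sodium succinate: dilute stock: 1.34% ÷ 20% × 2450 mL = 164.150 mL
kanamycin: C1V1 = C2V2 → 47.7 µg/mL × 2450 mL ÷ 50000 µg/mL = 2.337 mL
tryptone: 21.5 g/L × 2.45 L = 52.675 g

sodium succinate 164.150 mL; kanamycin 2.337 mL; tryptone 52.675 g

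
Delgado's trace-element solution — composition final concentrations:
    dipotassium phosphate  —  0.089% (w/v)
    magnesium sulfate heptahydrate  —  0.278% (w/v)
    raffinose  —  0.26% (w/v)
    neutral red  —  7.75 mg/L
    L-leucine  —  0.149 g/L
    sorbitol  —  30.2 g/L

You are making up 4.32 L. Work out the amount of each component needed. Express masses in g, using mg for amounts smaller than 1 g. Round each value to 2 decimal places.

Working volume: 4.32 L.
dipotassium phosphate: 0.089 g per 100 mL × 4320 mL ÷ 100 = 3.84 g
magnesium sulfate heptahydrate: 0.278 g per 100 mL × 4320 mL ÷ 100 = 12.01 g
raffinose: 0.26 g per 100 mL × 4320 mL ÷ 100 = 11.23 g
neutral red: 7.75 mg/L × 4.32 L = 33.48 mg
L-leucine: 0.149 g/L × 4.32 L = 0.64368 g = 643.68 mg
sorbitol: 30.2 g/L × 4.32 L = 130.46 g

dipotassium phosphate 3.84 g; magnesium sulfate heptahydrate 12.01 g; raffinose 11.23 g; neutral red 33.48 mg; L-leucine 643.68 mg; sorbitol 130.46 g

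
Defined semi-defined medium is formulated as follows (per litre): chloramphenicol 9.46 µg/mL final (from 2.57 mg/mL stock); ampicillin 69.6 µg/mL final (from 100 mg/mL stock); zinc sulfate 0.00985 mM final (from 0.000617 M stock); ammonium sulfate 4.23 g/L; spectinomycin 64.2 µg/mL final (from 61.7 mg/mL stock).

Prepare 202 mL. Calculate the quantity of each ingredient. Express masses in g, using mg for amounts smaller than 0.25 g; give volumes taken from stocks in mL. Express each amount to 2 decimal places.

chloramphenicol 0.74 mL; ampicillin 0.14 mL; zinc sulfate 3.22 mL; ammonium sulfate 0.85 g; spectinomycin 0.21 mL

Scale factor relative to 1 L: 0.202.
chloramphenicol: V = C2·V2/C1 = 9.46 µg/mL × 202 mL ÷ 2570 µg/mL = 0.74 mL
ampicillin: C1V1 = C2V2 → 69.6 µg/mL × 202 mL ÷ 100000 µg/mL = 0.14 mL
zinc sulfate: V = C2·V2/C1 = 0.00985 mM × 202 mL ÷ 0.617 mM = 3.22 mL
ammonium sulfate: 4.23 g/L × 0.202 L = 0.85 g
spectinomycin: C1V1 = C2V2 → 64.2 µg/mL × 202 mL ÷ 61700 µg/mL = 0.21 mL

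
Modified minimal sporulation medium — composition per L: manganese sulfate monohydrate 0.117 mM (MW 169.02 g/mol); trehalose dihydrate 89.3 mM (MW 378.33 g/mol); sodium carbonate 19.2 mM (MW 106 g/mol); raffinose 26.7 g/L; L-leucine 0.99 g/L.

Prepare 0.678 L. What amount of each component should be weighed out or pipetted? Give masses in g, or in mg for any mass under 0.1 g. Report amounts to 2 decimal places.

manganese sulfate monohydrate 13.41 mg; trehalose dihydrate 22.91 g; sodium carbonate 1.38 g; raffinose 18.10 g; L-leucine 0.67 g

Scale factor relative to 1 L: 0.678.
manganese sulfate monohydrate: 0.117 mmol/L × 169.02 mg/mmol × 0.678 L = 13.41 mg
trehalose dihydrate: 89.3 mmol/L × 378.33 g/mol × 0.678 L ÷ 1000 = 22.91 g
sodium carbonate: 19.2 mmol/L × 106 g/mol × 0.678 L ÷ 1000 = 1.38 g
raffinose: 26.7 g/L × 0.678 L = 18.10 g
L-leucine: 0.99 g/L × 0.678 L = 0.67 g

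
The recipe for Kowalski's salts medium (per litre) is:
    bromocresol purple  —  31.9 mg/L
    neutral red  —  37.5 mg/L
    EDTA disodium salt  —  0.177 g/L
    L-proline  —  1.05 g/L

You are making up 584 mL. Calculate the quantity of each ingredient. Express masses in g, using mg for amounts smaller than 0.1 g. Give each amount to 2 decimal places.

Scale factor relative to 1 L: 0.584.
bromocresol purple: 31.9 mg/L × 0.584 L = 18.63 mg
neutral red: 37.5 mg/L × 0.584 L = 21.90 mg
EDTA disodium salt: 0.177 g/L × 0.584 L = 0.10 g
L-proline: 1.05 g/L × 0.584 L = 0.61 g

bromocresol purple 18.63 mg; neutral red 21.90 mg; EDTA disodium salt 0.10 g; L-proline 0.61 g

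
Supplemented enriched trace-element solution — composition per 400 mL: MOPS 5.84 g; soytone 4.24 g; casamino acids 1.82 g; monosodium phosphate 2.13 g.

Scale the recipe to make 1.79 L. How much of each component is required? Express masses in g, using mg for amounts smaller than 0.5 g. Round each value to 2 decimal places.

Ratio of target to recipe volume: 1790 / 400 = 4.475.
MOPS: 5.84 g × (1790 mL / 400 mL) = 26.13 g
soytone: 4.24 g × (1790 mL / 400 mL) = 18.97 g
casamino acids: 1.82 g × (1790 mL / 400 mL) = 8.14 g
monosodium phosphate: 2.13 g × (1790 mL / 400 mL) = 9.53 g

MOPS 26.13 g; soytone 18.97 g; casamino acids 8.14 g; monosodium phosphate 9.53 g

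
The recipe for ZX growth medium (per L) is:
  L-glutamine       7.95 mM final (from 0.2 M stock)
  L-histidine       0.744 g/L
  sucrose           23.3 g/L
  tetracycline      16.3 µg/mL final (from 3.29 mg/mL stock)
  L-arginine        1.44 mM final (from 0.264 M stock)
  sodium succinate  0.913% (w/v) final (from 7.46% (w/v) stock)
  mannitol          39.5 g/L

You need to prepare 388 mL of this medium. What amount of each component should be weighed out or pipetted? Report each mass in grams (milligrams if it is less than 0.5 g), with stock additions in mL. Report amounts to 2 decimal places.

Working volume: 388 mL = 0.388 L.
L-glutamine: dilute stock: 7.95 mM × 388 mL ÷ 200 mM = 15.42 mL
L-histidine: 0.744 g/L × 0.388 L = 0.288672 g = 288.67 mg
sucrose: 23.3 g/L × 0.388 L = 9.04 g
tetracycline: V = C2·V2/C1 = 16.3 µg/mL × 388 mL ÷ 3290 µg/mL = 1.92 mL
L-arginine: dilute stock: 1.44 mM × 388 mL ÷ 264 mM = 2.12 mL
sodium succinate: C1V1 = C2V2 → 0.913% ÷ 7.46% × 388 mL = 47.49 mL
mannitol: 39.5 g/L × 0.388 L = 15.33 g

L-glutamine 15.42 mL; L-histidine 288.67 mg; sucrose 9.04 g; tetracycline 1.92 mL; L-arginine 2.12 mL; sodium succinate 47.49 mL; mannitol 15.33 g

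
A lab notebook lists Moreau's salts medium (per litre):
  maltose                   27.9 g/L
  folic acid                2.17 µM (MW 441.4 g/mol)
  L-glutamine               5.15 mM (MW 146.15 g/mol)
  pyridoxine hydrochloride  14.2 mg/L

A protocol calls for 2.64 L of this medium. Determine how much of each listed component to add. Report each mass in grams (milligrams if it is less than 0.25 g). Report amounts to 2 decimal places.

Scale factor relative to 1 L: 2.64.
maltose: 27.9 g/L × 2.64 L = 73.66 g
folic acid: 2.17 µmol/L × 441.4 g/mol × 2.64 L ÷ 1000 = 2.53 mg
L-glutamine: 5.15 mmol/L × 146.15 g/mol × 2.64 L ÷ 1000 = 1.99 g
pyridoxine hydrochloride: 14.2 mg/L × 2.64 L = 37.49 mg

maltose 73.66 g; folic acid 2.53 mg; L-glutamine 1.99 g; pyridoxine hydrochloride 37.49 mg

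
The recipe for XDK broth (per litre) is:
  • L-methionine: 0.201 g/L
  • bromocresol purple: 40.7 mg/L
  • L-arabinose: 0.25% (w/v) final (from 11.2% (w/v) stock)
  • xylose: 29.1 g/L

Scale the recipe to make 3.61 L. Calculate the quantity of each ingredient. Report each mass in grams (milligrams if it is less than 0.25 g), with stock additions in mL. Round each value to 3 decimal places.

Scale factor relative to 1 L: 3.61.
L-methionine: 0.201 g/L × 3.61 L = 0.726 g
bromocresol purple: 40.7 mg/L × 3.61 L = 146.927 mg
L-arabinose: dilute stock: 0.25% ÷ 11.2% × 3610 mL = 80.580 mL
xylose: 29.1 g/L × 3.61 L = 105.051 g

L-methionine 0.726 g; bromocresol purple 146.927 mg; L-arabinose 80.580 mL; xylose 105.051 g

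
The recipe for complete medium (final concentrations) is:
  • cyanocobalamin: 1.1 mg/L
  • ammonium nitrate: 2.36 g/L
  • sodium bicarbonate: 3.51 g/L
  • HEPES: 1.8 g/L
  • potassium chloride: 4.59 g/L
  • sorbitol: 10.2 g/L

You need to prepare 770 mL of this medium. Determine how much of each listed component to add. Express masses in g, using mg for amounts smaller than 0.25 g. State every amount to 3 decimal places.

Working volume: 770 mL = 0.77 L.
cyanocobalamin: 1.1 mg/L × 0.77 L = 0.847 mg
ammonium nitrate: 2.36 g/L × 0.77 L = 1.817 g
sodium bicarbonate: 3.51 g/L × 0.77 L = 2.703 g
HEPES: 1.8 g/L × 0.77 L = 1.386 g
potassium chloride: 4.59 g/L × 0.77 L = 3.534 g
sorbitol: 10.2 g/L × 0.77 L = 7.854 g

cyanocobalamin 0.847 mg; ammonium nitrate 1.817 g; sodium bicarbonate 2.703 g; HEPES 1.386 g; potassium chloride 3.534 g; sorbitol 7.854 g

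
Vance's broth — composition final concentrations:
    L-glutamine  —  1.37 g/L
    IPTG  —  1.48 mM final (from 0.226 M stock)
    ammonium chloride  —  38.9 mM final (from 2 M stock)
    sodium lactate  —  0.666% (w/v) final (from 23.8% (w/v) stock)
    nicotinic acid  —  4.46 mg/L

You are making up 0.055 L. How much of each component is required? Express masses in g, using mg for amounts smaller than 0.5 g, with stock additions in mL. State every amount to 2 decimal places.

L-glutamine 75.35 mg; IPTG 0.36 mL; ammonium chloride 1.07 mL; sodium lactate 1.54 mL; nicotinic acid 0.25 mg

Working volume: 0.055 L.
L-glutamine: 1.37 g/L × 0.055 L = 0.07535 g = 75.35 mg
IPTG: dilute stock: 1.48 mM × 55 mL ÷ 226 mM = 0.36 mL
ammonium chloride: V = C2·V2/C1 = 38.9 mM × 55 mL ÷ 2000 mM = 1.07 mL
sodium lactate: dilute stock: 0.666% ÷ 23.8% × 55 mL = 1.54 mL
nicotinic acid: 4.46 mg/L × 0.055 L = 0.25 mg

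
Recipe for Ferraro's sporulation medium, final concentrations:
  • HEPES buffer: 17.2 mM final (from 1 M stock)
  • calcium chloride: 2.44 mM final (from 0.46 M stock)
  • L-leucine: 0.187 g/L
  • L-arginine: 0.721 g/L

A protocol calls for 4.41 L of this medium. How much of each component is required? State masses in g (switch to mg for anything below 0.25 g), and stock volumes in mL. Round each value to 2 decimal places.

Working volume: 4.41 L.
HEPES buffer: dilute stock: 17.2 mM × 4410 mL ÷ 1000 mM = 75.85 mL
calcium chloride: C1V1 = C2V2 → 2.44 mM × 4410 mL ÷ 460 mM = 23.39 mL
L-leucine: 0.187 g/L × 4.41 L = 0.82 g
L-arginine: 0.721 g/L × 4.41 L = 3.18 g

HEPES buffer 75.85 mL; calcium chloride 23.39 mL; L-leucine 0.82 g; L-arginine 3.18 g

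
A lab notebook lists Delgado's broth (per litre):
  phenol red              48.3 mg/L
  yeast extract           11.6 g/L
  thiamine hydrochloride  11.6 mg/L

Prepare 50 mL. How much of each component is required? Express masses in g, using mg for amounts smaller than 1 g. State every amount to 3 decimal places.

phenol red 2.415 mg; yeast extract 580.000 mg; thiamine hydrochloride 0.580 mg

Target volume = 50 mL = 0.05 L.
phenol red: 48.3 mg/L × 0.05 L = 2.415 mg
yeast extract: 11.6 g/L × 0.05 L = 0.58 g = 580.000 mg
thiamine hydrochloride: 11.6 mg/L × 0.05 L = 0.580 mg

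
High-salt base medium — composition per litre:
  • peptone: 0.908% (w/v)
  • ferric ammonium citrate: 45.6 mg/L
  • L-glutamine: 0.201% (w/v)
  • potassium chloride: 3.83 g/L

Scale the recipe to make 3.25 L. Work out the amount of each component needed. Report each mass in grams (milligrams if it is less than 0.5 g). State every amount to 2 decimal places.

Working volume: 3.25 L.
peptone: 0.908% w/v = 9.08 g/L → 9.08 × 3.25 L = 29.51 g
ferric ammonium citrate: 45.6 mg/L × 3.25 L = 148.20 mg
L-glutamine: 0.201% w/v = 2.01 g/L → 2.01 × 3.25 L = 6.53 g
potassium chloride: 3.83 g/L × 3.25 L = 12.45 g

peptone 29.51 g; ferric ammonium citrate 148.20 mg; L-glutamine 6.53 g; potassium chloride 12.45 g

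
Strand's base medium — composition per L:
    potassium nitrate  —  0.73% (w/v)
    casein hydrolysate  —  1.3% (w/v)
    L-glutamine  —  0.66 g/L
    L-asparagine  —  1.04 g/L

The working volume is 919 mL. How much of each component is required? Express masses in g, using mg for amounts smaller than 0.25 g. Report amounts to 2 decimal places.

potassium nitrate 6.71 g; casein hydrolysate 11.95 g; L-glutamine 0.61 g; L-asparagine 0.96 g

Working volume: 919 mL = 0.919 L.
potassium nitrate: 0.73 g per 100 mL × 919 mL ÷ 100 = 6.71 g
casein hydrolysate: 1.3 g per 100 mL × 919 mL ÷ 100 = 11.95 g
L-glutamine: 0.66 g/L × 0.919 L = 0.61 g
L-asparagine: 1.04 g/L × 0.919 L = 0.96 g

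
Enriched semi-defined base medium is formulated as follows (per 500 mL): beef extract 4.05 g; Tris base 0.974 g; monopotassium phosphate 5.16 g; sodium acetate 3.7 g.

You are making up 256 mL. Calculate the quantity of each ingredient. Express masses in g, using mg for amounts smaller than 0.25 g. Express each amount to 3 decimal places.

Scale factor = 256 mL / 500 mL = 0.512.
beef extract: 4.05 g × (256 mL / 500 mL) = 2.074 g
Tris base: 0.974 g × (256 mL / 500 mL) = 0.499 g
monopotassium phosphate: 5.16 g × (256 mL / 500 mL) = 2.642 g
sodium acetate: 3.7 g × (256 mL / 500 mL) = 1.894 g

beef extract 2.074 g; Tris base 0.499 g; monopotassium phosphate 2.642 g; sodium acetate 1.894 g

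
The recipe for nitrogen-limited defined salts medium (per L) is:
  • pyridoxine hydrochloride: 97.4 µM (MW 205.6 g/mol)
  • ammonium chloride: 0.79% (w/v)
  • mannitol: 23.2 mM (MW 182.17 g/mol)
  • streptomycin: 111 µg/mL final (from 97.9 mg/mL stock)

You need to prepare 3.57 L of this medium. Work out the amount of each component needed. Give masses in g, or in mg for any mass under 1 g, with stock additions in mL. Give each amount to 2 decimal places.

Working volume: 3.57 L.
pyridoxine hydrochloride: 97.4 µmol/L × 205.6 g/mol × 3.57 L ÷ 1000 = 71.49 mg
ammonium chloride: 0.79% w/v = 7.9 g/L → 7.9 × 3.57 L = 28.20 g
mannitol: 23.2 mmol/L × 182.17 g/mol × 3.57 L ÷ 1000 = 15.09 g
streptomycin: dilute stock: 111 µg/mL × 3570 mL ÷ 97900 µg/mL = 4.05 mL

pyridoxine hydrochloride 71.49 mg; ammonium chloride 28.20 g; mannitol 15.09 g; streptomycin 4.05 mL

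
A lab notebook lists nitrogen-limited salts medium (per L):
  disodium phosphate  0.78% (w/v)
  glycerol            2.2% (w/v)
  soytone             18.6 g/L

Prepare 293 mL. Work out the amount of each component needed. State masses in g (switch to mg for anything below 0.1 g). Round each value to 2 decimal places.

disodium phosphate 2.29 g; glycerol 6.45 g; soytone 5.45 g

Scale factor relative to 1 L: 0.293.
disodium phosphate: 0.78% w/v = 7.8 g/L → 7.8 × 0.293 L = 2.29 g
glycerol: 2.2% w/v = 22 g/L → 22 × 0.293 L = 6.45 g
soytone: 18.6 g/L × 0.293 L = 5.45 g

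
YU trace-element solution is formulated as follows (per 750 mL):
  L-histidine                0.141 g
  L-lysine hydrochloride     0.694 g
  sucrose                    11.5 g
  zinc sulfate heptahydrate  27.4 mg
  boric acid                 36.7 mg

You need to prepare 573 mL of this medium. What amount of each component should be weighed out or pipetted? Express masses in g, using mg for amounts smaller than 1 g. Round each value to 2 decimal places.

Scale factor = 573 mL / 750 mL = 0.764.
L-histidine: 0.141 g × (573 mL / 750 mL) = 0.107724 g = 107.72 mg
L-lysine hydrochloride: 0.694 g × (573 mL / 750 mL) = 0.530216 g = 530.22 mg
sucrose: 11.5 g × (573 mL / 750 mL) = 8.79 g
zinc sulfate heptahydrate: 27.4 mg × (573 mL / 750 mL) = 20.93 mg
boric acid: 36.7 mg × (573 mL / 750 mL) = 28.04 mg

L-histidine 107.72 mg; L-lysine hydrochloride 530.22 mg; sucrose 8.79 g; zinc sulfate heptahydrate 20.93 mg; boric acid 28.04 mg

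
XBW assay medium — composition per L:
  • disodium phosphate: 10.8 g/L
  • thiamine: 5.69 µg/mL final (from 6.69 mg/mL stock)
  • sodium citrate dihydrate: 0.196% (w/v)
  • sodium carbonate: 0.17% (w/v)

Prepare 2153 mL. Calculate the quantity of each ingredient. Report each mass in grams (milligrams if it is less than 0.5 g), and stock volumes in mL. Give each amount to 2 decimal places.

disodium phosphate 23.25 g; thiamine 1.83 mL; sodium citrate dihydrate 4.22 g; sodium carbonate 3.66 g

Scale factor relative to 1 L: 2.153.
disodium phosphate: 10.8 g/L × 2.153 L = 23.25 g
thiamine: V = C2·V2/C1 = 5.69 µg/mL × 2153 mL ÷ 6690 µg/mL = 1.83 mL
sodium citrate dihydrate: 0.196% w/v = 1.96 g/L → 1.96 × 2.153 L = 4.22 g
sodium carbonate: 0.17% w/v = 1.7 g/L → 1.7 × 2.153 L = 3.66 g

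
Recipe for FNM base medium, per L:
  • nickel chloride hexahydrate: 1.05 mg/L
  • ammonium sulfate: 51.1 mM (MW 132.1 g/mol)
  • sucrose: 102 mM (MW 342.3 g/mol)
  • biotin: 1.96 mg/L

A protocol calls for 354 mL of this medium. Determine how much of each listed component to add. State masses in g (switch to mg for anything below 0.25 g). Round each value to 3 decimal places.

Working volume: 354 mL = 0.354 L.
nickel chloride hexahydrate: 1.05 mg/L × 0.354 L = 0.372 mg
ammonium sulfate: 51.1 mmol/L × 132.1 g/mol × 0.354 L ÷ 1000 = 2.390 g
sucrose: 102 mmol/L × 342.3 g/mol × 0.354 L ÷ 1000 = 12.360 g
biotin: 1.96 mg/L × 0.354 L = 0.694 mg

nickel chloride hexahydrate 0.372 mg; ammonium sulfate 2.390 g; sucrose 12.360 g; biotin 0.694 mg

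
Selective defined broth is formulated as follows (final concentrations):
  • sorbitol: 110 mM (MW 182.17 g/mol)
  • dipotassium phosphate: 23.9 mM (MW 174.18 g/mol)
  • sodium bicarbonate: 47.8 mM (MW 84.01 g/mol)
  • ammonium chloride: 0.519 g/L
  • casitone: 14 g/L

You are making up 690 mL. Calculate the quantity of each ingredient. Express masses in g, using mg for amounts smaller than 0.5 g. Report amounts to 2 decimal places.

Target volume = 690 mL = 0.69 L.
sorbitol: 110 mmol/L × 182.17 g/mol × 0.69 L ÷ 1000 = 13.83 g
dipotassium phosphate: 23.9 mmol/L × 174.18 g/mol × 0.69 L ÷ 1000 = 2.87 g
sodium bicarbonate: 47.8 mmol/L × 84.01 g/mol × 0.69 L ÷ 1000 = 2.77 g
ammonium chloride: 0.519 g/L × 0.69 L = 0.35811 g = 358.11 mg
casitone: 14 g/L × 0.69 L = 9.66 g

sorbitol 13.83 g; dipotassium phosphate 2.87 g; sodium bicarbonate 2.77 g; ammonium chloride 358.11 mg; casitone 9.66 g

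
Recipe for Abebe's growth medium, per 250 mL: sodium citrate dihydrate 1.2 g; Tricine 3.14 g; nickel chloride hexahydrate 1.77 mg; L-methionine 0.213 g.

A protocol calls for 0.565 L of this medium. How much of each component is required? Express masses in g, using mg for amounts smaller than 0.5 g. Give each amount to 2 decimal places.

sodium citrate dihydrate 2.71 g; Tricine 7.10 g; nickel chloride hexahydrate 4.00 mg; L-methionine 481.38 mg

Scale factor = 565 mL / 250 mL = 2.26.
sodium citrate dihydrate: 1.2 g × (565 mL / 250 mL) = 2.71 g
Tricine: 3.14 g × (565 mL / 250 mL) = 7.10 g
nickel chloride hexahydrate: 1.77 mg × (565 mL / 250 mL) = 4.00 mg
L-methionine: 0.213 g × (565 mL / 250 mL) = 0.48138 g = 481.38 mg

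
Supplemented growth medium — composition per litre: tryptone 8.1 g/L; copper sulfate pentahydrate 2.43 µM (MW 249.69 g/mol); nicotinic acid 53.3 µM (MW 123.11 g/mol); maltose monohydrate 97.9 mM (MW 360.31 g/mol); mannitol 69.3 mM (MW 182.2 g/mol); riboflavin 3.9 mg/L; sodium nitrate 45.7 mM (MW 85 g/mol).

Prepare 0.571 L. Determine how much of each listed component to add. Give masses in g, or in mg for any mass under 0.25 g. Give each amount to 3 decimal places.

tryptone 4.625 g; copper sulfate pentahydrate 0.346 mg; nicotinic acid 3.747 mg; maltose monohydrate 20.142 g; mannitol 7.210 g; riboflavin 2.227 mg; sodium nitrate 2.218 g

Working volume: 0.571 L.
tryptone: 8.1 g/L × 0.571 L = 4.625 g
copper sulfate pentahydrate: 2.43 µmol/L × 249.69 g/mol × 0.571 L ÷ 1000 = 0.346 mg
nicotinic acid: 53.3 µmol/L × 123.11 g/mol × 0.571 L ÷ 1000 = 3.747 mg
maltose monohydrate: 97.9 mmol/L × 360.31 g/mol × 0.571 L ÷ 1000 = 20.142 g
mannitol: 69.3 mmol/L × 182.2 g/mol × 0.571 L ÷ 1000 = 7.210 g
riboflavin: 3.9 mg/L × 0.571 L = 2.227 mg
sodium nitrate: 45.7 mmol/L × 85 g/mol × 0.571 L ÷ 1000 = 2.218 g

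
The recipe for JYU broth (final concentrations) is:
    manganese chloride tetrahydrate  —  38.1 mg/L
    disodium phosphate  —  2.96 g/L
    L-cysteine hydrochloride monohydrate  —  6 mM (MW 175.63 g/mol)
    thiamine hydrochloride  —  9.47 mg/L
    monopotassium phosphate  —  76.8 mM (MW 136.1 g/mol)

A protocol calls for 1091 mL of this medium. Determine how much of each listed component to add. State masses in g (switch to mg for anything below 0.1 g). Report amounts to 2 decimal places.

Working volume: 1091 mL = 1.091 L.
manganese chloride tetrahydrate: 38.1 mg/L × 1.091 L = 41.57 mg
disodium phosphate: 2.96 g/L × 1.091 L = 3.23 g
L-cysteine hydrochloride monohydrate: 6 mmol/L × 175.63 g/mol × 1.091 L ÷ 1000 = 1.15 g
thiamine hydrochloride: 9.47 mg/L × 1.091 L = 10.33 mg
monopotassium phosphate: 76.8 mmol/L × 136.1 g/mol × 1.091 L ÷ 1000 = 11.40 g

manganese chloride tetrahydrate 41.57 mg; disodium phosphate 3.23 g; L-cysteine hydrochloride monohydrate 1.15 g; thiamine hydrochloride 10.33 mg; monopotassium phosphate 11.40 g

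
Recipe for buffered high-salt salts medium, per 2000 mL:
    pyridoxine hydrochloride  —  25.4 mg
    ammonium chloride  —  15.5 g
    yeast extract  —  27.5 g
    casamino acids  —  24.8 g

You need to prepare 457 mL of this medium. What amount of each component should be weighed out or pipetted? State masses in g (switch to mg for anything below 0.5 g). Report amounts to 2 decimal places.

pyridoxine hydrochloride 5.80 mg; ammonium chloride 3.54 g; yeast extract 6.28 g; casamino acids 5.67 g

Ratio of target to recipe volume: 457 / 2000 = 0.2285.
pyridoxine hydrochloride: 25.4 mg × (457 mL / 2000 mL) = 5.80 mg
ammonium chloride: 15.5 g × (457 mL / 2000 mL) = 3.54 g
yeast extract: 27.5 g × (457 mL / 2000 mL) = 6.28 g
casamino acids: 24.8 g × (457 mL / 2000 mL) = 5.67 g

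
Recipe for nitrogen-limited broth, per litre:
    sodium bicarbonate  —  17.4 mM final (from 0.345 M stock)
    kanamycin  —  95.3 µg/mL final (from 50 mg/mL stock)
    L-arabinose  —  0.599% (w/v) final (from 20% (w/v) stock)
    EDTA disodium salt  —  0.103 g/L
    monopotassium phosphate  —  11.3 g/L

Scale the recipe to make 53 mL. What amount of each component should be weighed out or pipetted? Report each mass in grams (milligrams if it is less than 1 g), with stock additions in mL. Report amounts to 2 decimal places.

sodium bicarbonate 2.67 mL; kanamycin 0.10 mL; L-arabinose 1.59 mL; EDTA disodium salt 5.46 mg; monopotassium phosphate 598.90 mg

Working volume: 53 mL = 0.053 L.
sodium bicarbonate: dilute stock: 17.4 mM × 53 mL ÷ 345 mM = 2.67 mL
kanamycin: C1V1 = C2V2 → 95.3 µg/mL × 53 mL ÷ 50000 µg/mL = 0.10 mL
L-arabinose: dilute stock: 0.599% ÷ 20% × 53 mL = 1.59 mL
EDTA disodium salt: 0.103 g/L × 0.053 L = 0.005459 g = 5.46 mg
monopotassium phosphate: 11.3 g/L × 0.053 L = 0.5989 g = 598.90 mg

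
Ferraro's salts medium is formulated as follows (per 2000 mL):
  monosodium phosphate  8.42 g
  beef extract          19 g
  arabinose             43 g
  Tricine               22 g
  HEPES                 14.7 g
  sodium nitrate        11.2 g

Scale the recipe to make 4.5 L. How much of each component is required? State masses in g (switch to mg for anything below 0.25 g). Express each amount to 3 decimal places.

Ratio of target to recipe volume: 4500 / 2000 = 2.25.
monosodium phosphate: 8.42 g × (4500 mL / 2000 mL) = 18.945 g
beef extract: 19 g × (4500 mL / 2000 mL) = 42.750 g
arabinose: 43 g × (4500 mL / 2000 mL) = 96.750 g
Tricine: 22 g × (4500 mL / 2000 mL) = 49.500 g
HEPES: 14.7 g × (4500 mL / 2000 mL) = 33.075 g
sodium nitrate: 11.2 g × (4500 mL / 2000 mL) = 25.200 g

monosodium phosphate 18.945 g; beef extract 42.750 g; arabinose 96.750 g; Tricine 49.500 g; HEPES 33.075 g; sodium nitrate 25.200 g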